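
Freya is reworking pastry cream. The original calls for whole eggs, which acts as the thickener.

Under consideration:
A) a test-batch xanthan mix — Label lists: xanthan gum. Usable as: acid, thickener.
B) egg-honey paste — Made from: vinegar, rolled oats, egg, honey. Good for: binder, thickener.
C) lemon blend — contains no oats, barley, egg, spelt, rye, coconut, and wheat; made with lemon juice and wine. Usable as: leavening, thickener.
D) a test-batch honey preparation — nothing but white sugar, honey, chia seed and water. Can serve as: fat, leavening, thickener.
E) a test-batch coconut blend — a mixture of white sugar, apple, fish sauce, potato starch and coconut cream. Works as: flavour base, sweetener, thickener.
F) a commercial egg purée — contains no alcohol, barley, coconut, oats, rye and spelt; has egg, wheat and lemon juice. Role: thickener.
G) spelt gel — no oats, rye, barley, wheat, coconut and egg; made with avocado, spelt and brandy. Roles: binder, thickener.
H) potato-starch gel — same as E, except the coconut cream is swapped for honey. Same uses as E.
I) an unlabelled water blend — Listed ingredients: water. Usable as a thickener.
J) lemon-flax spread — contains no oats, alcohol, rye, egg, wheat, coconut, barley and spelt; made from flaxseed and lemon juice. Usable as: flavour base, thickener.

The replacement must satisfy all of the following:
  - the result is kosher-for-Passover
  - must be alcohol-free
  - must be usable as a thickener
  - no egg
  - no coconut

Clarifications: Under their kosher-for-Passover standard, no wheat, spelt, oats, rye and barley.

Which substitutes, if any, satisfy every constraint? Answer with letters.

A: no alcohol, no egg — keep
B: has rolled oats, so not kosher-for-Passover; has egg, so not egg-free — no
C: has wine, so not alcohol-free — out
D: honey and white sugar etc. — none of it excluded — keep
E: has coconut cream, so not coconut-free — out
F: has wheat, so not kosher-for-Passover; has egg, so not egg-free — out
G: has spelt, so not kosher-for-Passover; has brandy, so not alcohol-free — out
H: nothing on the exclusion list — valid
I: only water; none excluded — keep
J: works as a thickener, no alcohol, no egg — OK

A, D, H, I, J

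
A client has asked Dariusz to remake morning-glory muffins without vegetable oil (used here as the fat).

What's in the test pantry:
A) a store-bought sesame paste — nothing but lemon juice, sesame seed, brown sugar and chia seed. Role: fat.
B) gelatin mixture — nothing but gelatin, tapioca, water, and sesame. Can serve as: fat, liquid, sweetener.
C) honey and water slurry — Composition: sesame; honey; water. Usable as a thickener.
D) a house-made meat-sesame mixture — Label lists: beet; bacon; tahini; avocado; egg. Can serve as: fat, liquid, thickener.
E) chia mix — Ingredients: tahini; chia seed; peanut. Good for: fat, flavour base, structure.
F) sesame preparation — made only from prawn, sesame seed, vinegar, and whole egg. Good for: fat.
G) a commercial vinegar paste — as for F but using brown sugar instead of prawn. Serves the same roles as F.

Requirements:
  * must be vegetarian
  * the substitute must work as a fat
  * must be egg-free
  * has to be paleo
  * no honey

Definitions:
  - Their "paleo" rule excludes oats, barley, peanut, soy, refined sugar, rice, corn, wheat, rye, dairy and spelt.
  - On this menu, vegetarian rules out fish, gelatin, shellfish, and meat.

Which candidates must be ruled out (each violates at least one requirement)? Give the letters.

A, B, C, D, E, F, G

A: has brown sugar, so not paleo — no
B: has gelatin, so not vegetarian — reject
C: not usable as a fat; has honey, so not honey-free — out
D: has bacon, so not vegetarian; has egg, so not egg-free — reject
E: has peanut, so not paleo — no
F: has prawn, so not vegetarian; has whole egg, so not egg-free — out
G: has brown sugar, so not paleo; has whole egg, so not egg-free — out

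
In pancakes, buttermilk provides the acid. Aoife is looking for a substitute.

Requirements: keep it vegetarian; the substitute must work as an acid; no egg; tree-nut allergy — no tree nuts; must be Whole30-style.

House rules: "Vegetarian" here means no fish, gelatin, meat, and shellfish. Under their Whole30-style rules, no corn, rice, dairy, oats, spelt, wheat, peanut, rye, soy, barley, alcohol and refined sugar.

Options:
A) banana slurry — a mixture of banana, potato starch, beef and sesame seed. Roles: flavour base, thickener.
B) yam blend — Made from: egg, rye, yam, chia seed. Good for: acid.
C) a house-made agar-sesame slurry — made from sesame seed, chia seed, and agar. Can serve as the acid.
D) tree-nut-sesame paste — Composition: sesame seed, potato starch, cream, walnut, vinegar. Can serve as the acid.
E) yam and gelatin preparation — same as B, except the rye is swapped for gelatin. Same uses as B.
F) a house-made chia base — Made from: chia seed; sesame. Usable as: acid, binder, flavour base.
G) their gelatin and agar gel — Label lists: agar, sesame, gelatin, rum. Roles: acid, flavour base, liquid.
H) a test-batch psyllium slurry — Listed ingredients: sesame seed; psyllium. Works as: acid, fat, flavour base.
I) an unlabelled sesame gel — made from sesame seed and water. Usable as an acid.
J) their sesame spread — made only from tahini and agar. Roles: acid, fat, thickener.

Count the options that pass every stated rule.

5

A: not usable as an acid; has beef, so not vegetarian — reject
B: has rye, so not Whole30-style; has egg, so not egg-free — no
C: only sesame seed, chia seed, and agar; none excluded — keep
D: has cream, so not Whole30-style; has walnut, so not tree-nut-free — reject
E: has gelatin, so not vegetarian; has egg, so not egg-free — out
F: only sesame and chia seed; none excluded — valid
G: has gelatin, so not vegetarian; has rum, so not Whole30-style — out
H: all constraints satisfied — keep
I: works as an acid, no egg, vegetarian — keep
J: works as an acid, no egg, Whole30-style — valid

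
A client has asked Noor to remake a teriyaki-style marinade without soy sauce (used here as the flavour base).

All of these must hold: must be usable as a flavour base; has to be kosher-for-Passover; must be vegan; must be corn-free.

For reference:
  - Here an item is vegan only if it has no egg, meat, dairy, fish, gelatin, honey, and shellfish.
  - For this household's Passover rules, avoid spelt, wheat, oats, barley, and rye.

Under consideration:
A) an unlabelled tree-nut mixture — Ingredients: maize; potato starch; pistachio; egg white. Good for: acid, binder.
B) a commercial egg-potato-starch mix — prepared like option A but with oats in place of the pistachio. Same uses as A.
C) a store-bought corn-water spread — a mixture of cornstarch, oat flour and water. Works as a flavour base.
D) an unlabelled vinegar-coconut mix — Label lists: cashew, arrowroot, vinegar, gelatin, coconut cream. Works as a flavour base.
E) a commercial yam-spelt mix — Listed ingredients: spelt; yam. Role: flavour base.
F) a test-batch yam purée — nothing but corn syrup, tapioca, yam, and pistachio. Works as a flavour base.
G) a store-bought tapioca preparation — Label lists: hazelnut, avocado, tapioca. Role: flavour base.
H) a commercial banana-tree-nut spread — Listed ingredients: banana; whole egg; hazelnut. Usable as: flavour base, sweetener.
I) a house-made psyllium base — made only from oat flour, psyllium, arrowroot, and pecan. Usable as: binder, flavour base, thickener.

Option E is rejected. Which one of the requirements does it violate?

usable as a flavour base: satisfied
vegan: satisfied
kosher-for-Passover: has spelt — fails
corn-free: satisfied

kosher-for-Passover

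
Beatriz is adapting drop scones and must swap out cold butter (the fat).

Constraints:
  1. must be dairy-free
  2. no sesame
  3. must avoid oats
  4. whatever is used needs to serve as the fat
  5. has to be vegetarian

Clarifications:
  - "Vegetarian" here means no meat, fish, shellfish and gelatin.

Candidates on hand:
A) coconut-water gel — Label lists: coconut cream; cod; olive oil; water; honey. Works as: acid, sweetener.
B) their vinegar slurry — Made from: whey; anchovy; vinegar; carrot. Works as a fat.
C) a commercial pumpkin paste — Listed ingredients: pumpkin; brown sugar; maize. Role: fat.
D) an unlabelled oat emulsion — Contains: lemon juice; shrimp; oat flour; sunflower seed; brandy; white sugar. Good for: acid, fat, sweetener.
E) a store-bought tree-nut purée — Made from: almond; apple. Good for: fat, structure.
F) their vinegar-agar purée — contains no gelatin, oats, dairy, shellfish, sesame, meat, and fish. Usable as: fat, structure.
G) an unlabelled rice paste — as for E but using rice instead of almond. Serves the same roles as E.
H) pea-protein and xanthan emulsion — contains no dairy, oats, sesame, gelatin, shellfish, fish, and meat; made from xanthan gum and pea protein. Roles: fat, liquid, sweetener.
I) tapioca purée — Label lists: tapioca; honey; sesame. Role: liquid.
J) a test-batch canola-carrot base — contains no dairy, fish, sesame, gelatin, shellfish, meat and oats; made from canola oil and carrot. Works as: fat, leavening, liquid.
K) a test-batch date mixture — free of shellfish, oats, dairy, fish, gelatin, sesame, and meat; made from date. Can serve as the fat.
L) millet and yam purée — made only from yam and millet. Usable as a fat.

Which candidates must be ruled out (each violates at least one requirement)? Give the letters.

A, B, D, I

A: not usable as a fat; has cod, so not vegetarian — out
B: has anchovy, so not vegetarian; has whey, so not dairy-free — out
C: only maize, brown sugar and pumpkin; none excluded — keep
D: has shrimp, so not vegetarian; has oat flour, so not oat-free — no
E: vegetarian, no sesame — valid
F: no dairy, vegetarian — keep
G: only rice and apple; none excluded — valid
H: no sesame, vegetarian — valid
I: not usable as a fat; has sesame, so not sesame-free — reject
J: works as a fat, no sesame, no oats — OK
K: all constraints satisfied — OK
L: works as a fat, no oats, vegetarian — keep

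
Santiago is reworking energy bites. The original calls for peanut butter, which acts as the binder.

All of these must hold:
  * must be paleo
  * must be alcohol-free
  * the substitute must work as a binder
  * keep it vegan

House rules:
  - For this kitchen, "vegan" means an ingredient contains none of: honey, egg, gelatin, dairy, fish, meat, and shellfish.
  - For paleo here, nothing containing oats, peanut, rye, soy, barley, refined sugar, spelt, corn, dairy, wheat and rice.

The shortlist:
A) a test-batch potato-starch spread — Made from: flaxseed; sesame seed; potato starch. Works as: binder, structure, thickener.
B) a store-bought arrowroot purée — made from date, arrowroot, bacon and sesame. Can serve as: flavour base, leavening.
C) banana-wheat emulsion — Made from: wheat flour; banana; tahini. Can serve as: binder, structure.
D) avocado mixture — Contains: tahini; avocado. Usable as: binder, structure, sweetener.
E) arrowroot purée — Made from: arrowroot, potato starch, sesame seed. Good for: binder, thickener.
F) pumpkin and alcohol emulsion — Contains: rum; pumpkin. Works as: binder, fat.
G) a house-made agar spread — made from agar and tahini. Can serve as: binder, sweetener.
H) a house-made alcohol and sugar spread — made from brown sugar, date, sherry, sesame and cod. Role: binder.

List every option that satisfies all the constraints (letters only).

A: all constraints satisfied — valid
B: not usable as a binder; has bacon, so not vegan — reject
C: has wheat flour, so not paleo — reject
D: only tahini and avocado; none excluded — OK
E: works as a binder, paleo, no alcohol — keep
F: has rum, so not alcohol-free — out
G: works as a binder, vegan, paleo — valid
H: has cod, so not vegan; has brown sugar, so not paleo (and 1 more) — out

A, D, E, G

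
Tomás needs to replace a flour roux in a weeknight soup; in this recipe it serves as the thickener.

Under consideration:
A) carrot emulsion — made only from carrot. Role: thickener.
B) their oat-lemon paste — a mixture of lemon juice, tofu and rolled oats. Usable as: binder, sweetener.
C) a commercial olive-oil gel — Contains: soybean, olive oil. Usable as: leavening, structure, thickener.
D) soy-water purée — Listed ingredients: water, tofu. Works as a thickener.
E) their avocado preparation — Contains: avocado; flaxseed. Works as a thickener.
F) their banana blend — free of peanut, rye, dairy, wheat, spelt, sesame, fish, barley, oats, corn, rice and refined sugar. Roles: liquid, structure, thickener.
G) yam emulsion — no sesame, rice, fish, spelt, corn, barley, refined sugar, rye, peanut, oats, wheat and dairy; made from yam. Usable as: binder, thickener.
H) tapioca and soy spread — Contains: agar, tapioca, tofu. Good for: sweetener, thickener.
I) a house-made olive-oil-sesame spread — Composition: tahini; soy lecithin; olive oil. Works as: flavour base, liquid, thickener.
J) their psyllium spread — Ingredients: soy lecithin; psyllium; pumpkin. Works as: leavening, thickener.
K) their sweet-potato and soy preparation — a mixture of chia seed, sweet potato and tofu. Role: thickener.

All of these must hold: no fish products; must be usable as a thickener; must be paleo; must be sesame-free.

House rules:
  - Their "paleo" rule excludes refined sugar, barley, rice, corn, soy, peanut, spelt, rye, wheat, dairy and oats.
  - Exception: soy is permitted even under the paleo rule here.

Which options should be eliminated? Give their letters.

B, I

A: paleo, no sesame — keep
B: not usable as a thickener; has rolled oats, so not paleo — out
C: soy is permitted under the paleo carve-out; nothing else excluded — valid
D: soy is permitted under the paleo carve-out; nothing else excluded — valid
E: all constraints satisfied — valid
F: nothing on the exclusion list — valid
G: no fish, paleo — valid
H: soy is permitted under the paleo carve-out; nothing else excluded — valid
I: has tahini, so not sesame-free — no
J: soy is permitted under the paleo carve-out; nothing else excluded — OK
K: soy is permitted under the paleo carve-out; nothing else excluded — keep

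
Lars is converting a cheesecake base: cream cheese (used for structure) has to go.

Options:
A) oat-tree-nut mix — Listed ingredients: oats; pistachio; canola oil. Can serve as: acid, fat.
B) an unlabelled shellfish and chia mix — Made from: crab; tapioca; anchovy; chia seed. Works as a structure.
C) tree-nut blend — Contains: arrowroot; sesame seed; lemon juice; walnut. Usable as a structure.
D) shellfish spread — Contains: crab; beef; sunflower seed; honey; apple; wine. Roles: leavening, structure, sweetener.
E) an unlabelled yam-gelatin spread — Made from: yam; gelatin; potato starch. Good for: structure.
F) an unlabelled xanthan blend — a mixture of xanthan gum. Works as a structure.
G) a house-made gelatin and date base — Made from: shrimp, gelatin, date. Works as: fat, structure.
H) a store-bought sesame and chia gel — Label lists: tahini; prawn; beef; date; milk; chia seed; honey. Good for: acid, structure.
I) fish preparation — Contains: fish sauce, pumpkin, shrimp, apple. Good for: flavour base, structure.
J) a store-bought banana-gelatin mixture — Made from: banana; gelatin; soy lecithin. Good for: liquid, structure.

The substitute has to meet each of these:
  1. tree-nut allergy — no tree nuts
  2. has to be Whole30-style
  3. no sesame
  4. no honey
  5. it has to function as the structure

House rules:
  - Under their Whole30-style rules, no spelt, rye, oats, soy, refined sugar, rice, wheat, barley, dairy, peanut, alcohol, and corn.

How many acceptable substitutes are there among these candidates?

5

A: not usable as a structure; has oats, so not Whole30-style (and 1 more) — reject
B: no sesame, Whole30-style — keep
C: has walnut, so not tree-nut-free; has sesame seed, so not sesame-free — no
D: has wine, so not Whole30-style; has honey, so not honey-free — out
E: nothing on the exclusion list — valid
F: all constraints satisfied — valid
G: all constraints satisfied — valid
H: has milk, so not Whole30-style; has honey, so not honey-free (and 1 more) — reject
I: works as a structure, no honey, Whole30-style — valid
J: has soy lecithin, so not Whole30-style — reject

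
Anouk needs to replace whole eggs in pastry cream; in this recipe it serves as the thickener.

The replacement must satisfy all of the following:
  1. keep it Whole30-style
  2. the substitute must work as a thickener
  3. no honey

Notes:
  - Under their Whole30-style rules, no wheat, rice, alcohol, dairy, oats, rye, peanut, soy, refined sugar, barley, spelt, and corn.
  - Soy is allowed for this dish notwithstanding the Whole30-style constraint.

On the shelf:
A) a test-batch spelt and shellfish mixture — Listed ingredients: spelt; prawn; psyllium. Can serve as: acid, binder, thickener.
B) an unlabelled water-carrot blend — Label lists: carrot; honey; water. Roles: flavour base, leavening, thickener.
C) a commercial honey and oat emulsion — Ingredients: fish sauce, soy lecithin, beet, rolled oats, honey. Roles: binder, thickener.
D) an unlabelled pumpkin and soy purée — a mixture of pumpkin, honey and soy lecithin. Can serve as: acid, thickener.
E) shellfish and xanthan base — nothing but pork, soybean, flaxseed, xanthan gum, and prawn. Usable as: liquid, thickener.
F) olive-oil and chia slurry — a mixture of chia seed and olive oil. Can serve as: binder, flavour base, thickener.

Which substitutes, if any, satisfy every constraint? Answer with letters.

E, F

A: has spelt, so not Whole30-style — reject
B: has honey, so not honey-free — out
C: has rolled oats, so not Whole30-style; has honey, so not honey-free — out
D: has honey, so not honey-free — no
E: soy is permitted under the Whole30-style carve-out; nothing else excluded — keep
F: only chia seed and olive oil; none excluded — OK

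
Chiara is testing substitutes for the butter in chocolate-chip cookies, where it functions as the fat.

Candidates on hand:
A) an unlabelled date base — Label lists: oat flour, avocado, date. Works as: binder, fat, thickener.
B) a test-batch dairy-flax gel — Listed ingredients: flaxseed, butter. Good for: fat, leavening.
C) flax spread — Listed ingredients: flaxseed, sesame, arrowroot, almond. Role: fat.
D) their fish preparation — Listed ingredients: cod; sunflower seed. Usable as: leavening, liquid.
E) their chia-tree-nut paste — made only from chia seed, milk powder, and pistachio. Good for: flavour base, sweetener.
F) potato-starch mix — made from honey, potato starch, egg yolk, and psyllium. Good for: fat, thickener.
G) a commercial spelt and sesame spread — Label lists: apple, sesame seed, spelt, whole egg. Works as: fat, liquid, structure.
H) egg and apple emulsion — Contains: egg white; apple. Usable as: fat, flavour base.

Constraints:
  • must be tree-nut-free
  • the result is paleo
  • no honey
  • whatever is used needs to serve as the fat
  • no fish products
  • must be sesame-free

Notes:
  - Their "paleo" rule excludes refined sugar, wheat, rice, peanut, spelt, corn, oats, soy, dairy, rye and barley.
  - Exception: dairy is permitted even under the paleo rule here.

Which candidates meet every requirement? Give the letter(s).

B, H

A: has oat flour, so not paleo — reject
B: dairy is permitted under the paleo carve-out; nothing else excluded — OK
C: has sesame, so not sesame-free; has almond, so not tree-nut-free — out
D: not usable as a fat; has cod, so not fish-free — out
E: not usable as a fat; has pistachio, so not tree-nut-free — out
F: has honey, so not honey-free — reject
G: has spelt, so not paleo; has sesame seed, so not sesame-free — no
H: works as a fat, no honey, no tree nuts — OK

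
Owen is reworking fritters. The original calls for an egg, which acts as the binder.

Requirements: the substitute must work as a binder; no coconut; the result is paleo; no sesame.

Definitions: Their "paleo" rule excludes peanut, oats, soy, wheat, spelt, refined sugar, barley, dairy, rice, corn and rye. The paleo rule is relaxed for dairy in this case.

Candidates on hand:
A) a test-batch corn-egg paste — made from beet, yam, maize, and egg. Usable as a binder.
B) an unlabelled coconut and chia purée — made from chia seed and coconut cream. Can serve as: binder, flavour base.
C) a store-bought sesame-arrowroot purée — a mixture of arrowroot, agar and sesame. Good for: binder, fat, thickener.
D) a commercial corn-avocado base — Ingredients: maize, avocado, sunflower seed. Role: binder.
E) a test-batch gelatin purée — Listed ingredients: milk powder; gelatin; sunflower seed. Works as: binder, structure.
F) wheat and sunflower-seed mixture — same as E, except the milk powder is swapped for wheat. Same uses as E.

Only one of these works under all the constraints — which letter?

A: has maize, so not paleo — out
B: has coconut cream, so not coconut-free — no
C: has sesame, so not sesame-free — reject
D: has maize, so not paleo — reject
E: dairy is permitted under the paleo carve-out; nothing else excluded — OK
F: has wheat, so not paleo — out

E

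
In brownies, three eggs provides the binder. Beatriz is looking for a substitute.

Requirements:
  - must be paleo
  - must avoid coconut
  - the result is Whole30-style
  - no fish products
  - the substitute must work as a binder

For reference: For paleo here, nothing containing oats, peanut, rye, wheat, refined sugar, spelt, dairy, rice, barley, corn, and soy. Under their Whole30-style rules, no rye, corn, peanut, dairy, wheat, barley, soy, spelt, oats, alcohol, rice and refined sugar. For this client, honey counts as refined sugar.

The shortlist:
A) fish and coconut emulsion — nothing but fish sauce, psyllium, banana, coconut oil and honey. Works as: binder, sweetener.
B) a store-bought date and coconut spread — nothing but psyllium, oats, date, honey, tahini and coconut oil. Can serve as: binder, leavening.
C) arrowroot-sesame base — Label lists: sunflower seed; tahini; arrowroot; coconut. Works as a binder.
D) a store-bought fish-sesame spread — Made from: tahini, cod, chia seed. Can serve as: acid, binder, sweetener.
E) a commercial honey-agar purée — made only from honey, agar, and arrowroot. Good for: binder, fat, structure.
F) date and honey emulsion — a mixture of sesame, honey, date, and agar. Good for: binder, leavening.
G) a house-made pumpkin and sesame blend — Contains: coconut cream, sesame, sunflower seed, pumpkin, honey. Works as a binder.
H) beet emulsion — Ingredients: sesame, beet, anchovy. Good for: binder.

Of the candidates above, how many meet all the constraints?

A: has honey, so not paleo; has honey, so not Whole30-style (and 2 more) — reject
B: has honey, so not paleo; has honey, so not Whole30-style (and 1 more) — out
C: has coconut, so not coconut-free — out
D: has cod, so not fish-free — out
E: has honey, so not paleo; has honey, so not Whole30-style — reject
F: has honey, so not paleo; has honey, so not Whole30-style — reject
G: has honey, so not paleo; has honey, so not Whole30-style (and 1 more) — reject
H: has anchovy, so not fish-free — reject

0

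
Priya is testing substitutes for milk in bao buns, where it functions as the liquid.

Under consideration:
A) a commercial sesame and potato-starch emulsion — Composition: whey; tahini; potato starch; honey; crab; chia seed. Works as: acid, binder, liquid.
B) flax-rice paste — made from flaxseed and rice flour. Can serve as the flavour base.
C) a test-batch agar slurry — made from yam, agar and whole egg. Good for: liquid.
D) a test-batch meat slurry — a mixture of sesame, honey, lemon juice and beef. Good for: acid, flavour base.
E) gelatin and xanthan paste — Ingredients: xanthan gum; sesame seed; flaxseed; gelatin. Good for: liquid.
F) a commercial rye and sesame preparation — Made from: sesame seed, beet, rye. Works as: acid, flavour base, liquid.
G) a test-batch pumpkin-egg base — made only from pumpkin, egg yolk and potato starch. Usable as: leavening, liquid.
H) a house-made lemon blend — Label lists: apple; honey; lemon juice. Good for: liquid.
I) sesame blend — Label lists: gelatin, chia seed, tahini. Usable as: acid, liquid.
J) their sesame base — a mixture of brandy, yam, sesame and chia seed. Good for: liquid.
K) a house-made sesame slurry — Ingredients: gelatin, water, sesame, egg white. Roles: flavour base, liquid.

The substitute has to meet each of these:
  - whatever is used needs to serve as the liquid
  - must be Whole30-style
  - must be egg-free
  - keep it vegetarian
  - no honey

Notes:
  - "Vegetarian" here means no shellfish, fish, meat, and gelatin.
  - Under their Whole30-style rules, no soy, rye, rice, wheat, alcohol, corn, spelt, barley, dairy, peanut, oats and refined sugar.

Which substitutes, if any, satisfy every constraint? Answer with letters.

none

A: has crab, so not vegetarian; has whey, so not Whole30-style (and 1 more) — reject
B: not usable as a liquid; has rice flour, so not Whole30-style — out
C: has whole egg, so not egg-free — no
D: not usable as a liquid; has beef, so not vegetarian (and 1 more) — out
E: has gelatin, so not vegetarian — no
F: has rye, so not Whole30-style — out
G: has egg yolk, so not egg-free — reject
H: has honey, so not honey-free — reject
I: has gelatin, so not vegetarian — no
J: has brandy, so not Whole30-style — reject
K: has gelatin, so not vegetarian; has egg white, so not egg-free — out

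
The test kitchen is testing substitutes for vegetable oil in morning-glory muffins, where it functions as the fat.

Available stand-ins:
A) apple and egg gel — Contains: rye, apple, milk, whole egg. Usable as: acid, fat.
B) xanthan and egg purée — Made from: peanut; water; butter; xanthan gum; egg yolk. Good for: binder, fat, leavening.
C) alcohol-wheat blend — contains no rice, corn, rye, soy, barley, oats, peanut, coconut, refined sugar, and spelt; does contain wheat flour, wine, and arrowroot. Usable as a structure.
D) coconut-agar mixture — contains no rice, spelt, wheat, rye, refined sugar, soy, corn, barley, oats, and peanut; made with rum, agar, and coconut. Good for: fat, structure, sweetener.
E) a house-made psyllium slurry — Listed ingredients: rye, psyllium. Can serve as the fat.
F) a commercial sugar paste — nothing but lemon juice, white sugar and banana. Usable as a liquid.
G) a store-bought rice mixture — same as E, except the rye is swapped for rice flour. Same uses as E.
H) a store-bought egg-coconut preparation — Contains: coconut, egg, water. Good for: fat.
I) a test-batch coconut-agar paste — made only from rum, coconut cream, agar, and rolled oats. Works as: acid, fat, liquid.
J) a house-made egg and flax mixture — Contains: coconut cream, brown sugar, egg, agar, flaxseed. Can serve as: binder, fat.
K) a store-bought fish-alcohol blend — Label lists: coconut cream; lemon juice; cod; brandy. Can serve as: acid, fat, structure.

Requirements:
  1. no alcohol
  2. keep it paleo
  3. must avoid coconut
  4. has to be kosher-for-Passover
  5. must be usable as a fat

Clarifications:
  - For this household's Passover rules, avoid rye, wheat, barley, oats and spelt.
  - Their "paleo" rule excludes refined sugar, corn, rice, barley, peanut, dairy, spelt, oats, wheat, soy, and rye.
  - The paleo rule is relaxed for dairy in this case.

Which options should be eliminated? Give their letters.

A: has rye, so not kosher-for-Passover; has rye, so not paleo — no
B: has peanut, so not paleo — no
C: not usable as a fat; has wheat flour, so not kosher-for-Passover (and 2 more) — out
D: has rum, so not alcohol-free; has coconut, so not coconut-free — no
E: has rye, so not kosher-for-Passover; has rye, so not paleo — out
F: not usable as a fat; has white sugar, so not paleo — no
G: has rice flour, so not paleo — no
H: has coconut, so not coconut-free — out
I: has rolled oats, so not kosher-for-Passover; has rolled oats, so not paleo (and 2 more) — no
J: has brown sugar, so not paleo; has coconut cream, so not coconut-free — no
K: has brandy, so not alcohol-free; has coconut cream, so not coconut-free — out

A, B, C, D, E, F, G, H, I, J, K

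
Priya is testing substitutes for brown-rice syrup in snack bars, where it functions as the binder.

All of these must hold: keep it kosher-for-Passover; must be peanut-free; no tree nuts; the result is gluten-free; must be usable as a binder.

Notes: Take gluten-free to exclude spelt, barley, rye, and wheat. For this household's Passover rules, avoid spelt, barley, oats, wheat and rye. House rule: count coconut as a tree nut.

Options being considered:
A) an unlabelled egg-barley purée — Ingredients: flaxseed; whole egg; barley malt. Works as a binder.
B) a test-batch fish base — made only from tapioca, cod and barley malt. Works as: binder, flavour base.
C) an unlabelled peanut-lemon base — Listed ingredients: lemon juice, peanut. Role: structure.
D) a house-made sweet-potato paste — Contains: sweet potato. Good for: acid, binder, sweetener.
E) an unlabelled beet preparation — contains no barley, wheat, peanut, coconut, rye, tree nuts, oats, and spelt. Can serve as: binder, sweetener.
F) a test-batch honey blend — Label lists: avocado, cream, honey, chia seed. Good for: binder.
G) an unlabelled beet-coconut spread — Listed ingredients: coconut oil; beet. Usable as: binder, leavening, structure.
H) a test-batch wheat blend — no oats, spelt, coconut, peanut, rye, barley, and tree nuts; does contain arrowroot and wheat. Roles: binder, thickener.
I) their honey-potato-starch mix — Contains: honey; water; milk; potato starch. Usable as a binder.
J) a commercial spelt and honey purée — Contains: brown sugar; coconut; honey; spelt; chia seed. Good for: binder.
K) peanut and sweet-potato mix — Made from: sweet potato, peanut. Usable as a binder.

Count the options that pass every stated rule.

A: has barley malt, so not gluten-free; has barley malt, so not kosher-for-Passover — reject
B: has barley malt, so not gluten-free; has barley malt, so not kosher-for-Passover — out
C: not usable as a binder; has peanut, so not peanut-free — no
D: only sweet potato; none excluded — valid
E: works as a binder, kosher-for-Passover, tree-nut-free — valid
F: works as a binder, kosher-for-Passover, gluten-free — OK
G: has coconut oil, so not tree-nut-free — out
H: has wheat, so not gluten-free; has wheat, so not kosher-for-Passover — reject
I: milk and honey etc. — none of it excluded — keep
J: has spelt, so not gluten-free; has spelt, so not kosher-for-Passover (and 1 more) — no
K: has peanut, so not peanut-free — out

4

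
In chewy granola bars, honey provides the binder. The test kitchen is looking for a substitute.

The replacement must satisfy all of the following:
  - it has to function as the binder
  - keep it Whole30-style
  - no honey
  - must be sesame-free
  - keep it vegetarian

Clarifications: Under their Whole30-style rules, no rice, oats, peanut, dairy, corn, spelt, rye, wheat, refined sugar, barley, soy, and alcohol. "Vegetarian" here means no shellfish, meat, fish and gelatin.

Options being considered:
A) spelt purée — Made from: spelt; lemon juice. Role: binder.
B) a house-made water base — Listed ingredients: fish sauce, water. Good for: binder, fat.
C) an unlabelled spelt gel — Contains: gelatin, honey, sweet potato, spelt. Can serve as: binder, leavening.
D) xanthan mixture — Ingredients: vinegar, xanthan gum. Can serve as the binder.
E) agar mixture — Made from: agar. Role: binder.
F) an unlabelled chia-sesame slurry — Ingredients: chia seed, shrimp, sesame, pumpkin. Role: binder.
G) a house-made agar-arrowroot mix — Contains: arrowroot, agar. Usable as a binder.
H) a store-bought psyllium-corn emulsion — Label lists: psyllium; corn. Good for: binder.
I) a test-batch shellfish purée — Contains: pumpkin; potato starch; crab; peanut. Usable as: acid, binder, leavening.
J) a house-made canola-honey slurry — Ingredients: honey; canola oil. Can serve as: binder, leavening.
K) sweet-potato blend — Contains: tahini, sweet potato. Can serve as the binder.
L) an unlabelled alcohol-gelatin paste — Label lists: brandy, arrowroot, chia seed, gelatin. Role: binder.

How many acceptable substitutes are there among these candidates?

3

A: has spelt, so not Whole30-style — reject
B: has fish sauce, so not vegetarian — reject
C: has spelt, so not Whole30-style; has gelatin, so not vegetarian (and 1 more) — out
D: all constraints satisfied — keep
E: all constraints satisfied — keep
F: has shrimp, so not vegetarian; has sesame, so not sesame-free — out
G: only agar and arrowroot; none excluded — OK
H: has corn, so not Whole30-style — reject
I: has peanut, so not Whole30-style; has crab, so not vegetarian — out
J: has honey, so not honey-free — reject
K: has tahini, so not sesame-free — out
L: has brandy, so not Whole30-style; has gelatin, so not vegetarian — out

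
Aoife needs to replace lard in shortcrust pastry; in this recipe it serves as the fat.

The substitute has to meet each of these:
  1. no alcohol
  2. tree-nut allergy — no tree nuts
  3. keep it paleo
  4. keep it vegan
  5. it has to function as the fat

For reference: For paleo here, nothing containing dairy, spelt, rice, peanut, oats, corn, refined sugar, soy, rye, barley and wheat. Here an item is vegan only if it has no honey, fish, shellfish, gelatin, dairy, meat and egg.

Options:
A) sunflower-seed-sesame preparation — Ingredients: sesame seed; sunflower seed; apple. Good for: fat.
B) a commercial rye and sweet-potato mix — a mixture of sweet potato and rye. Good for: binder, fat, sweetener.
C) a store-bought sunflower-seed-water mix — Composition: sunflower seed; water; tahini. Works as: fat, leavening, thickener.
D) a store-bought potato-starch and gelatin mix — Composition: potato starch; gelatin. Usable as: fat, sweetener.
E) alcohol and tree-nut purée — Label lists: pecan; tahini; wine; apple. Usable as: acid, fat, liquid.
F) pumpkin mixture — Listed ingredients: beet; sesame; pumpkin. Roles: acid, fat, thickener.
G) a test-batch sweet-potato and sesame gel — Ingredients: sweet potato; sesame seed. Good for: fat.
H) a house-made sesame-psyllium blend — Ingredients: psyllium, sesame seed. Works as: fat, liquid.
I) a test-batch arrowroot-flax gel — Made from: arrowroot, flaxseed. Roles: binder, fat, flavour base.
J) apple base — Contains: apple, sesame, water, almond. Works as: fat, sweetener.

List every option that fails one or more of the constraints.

B, D, E, J

A: all constraints satisfied — keep
B: has rye, so not paleo — out
C: works as a fat, vegan, paleo — OK
D: has gelatin, so not vegan — reject
E: has wine, so not alcohol-free; has pecan, so not tree-nut-free — out
F: only sesame, pumpkin and beet; none excluded — OK
G: works as a fat, no alcohol, vegan — keep
H: works as a fat, vegan, no tree nuts — OK
I: only arrowroot and flaxseed; none excluded — OK
J: has almond, so not tree-nut-free — out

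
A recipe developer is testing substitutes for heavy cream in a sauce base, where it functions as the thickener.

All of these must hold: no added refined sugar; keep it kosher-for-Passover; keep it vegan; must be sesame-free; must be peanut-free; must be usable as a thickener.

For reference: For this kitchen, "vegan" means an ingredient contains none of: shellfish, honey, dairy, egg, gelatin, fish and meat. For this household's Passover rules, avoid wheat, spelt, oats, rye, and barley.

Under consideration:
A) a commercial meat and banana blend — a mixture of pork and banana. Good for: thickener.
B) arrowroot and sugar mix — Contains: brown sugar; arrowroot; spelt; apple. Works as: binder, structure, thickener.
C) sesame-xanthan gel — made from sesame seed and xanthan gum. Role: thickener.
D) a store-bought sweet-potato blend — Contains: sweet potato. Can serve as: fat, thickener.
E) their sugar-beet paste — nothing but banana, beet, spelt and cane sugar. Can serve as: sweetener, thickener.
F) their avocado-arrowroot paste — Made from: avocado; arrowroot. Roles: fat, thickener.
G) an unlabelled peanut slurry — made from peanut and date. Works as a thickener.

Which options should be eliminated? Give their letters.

A: has pork, so not vegan — out
B: has spelt, so not kosher-for-Passover; has brown sugar, so not no-added-sugar — out
C: has sesame seed, so not sesame-free — no
D: every rule checks out — keep
E: has spelt, so not kosher-for-Passover; has cane sugar, so not no-added-sugar — out
F: works as a thickener, no refined sugar, vegan — keep
G: has peanut, so not peanut-free — no

A, B, C, E, G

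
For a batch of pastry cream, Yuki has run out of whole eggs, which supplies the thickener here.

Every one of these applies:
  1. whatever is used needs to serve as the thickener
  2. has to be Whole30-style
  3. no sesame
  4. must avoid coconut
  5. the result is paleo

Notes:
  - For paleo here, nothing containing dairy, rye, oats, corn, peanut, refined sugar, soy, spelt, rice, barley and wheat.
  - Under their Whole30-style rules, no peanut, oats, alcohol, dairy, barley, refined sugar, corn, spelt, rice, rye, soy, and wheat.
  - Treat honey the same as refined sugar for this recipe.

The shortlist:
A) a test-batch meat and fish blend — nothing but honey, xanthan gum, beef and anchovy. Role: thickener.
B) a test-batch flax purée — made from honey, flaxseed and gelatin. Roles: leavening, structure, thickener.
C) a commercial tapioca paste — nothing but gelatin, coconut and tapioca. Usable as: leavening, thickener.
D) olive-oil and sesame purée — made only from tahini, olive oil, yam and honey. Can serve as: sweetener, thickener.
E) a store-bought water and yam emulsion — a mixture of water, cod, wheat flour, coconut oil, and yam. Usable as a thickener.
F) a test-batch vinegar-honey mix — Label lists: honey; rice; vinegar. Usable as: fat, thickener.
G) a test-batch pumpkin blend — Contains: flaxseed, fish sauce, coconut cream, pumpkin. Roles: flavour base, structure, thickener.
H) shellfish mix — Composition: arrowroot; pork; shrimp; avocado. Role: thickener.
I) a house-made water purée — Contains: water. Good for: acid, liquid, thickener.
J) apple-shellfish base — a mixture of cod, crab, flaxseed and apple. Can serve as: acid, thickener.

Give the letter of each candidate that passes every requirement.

A: has honey, so not paleo; has honey, so not Whole30-style — reject
B: has honey, so not paleo; has honey, so not Whole30-style — no
C: has coconut, so not coconut-free — out
D: has honey, so not paleo; has honey, so not Whole30-style (and 1 more) — no
E: has wheat flour, so not paleo; has wheat flour, so not Whole30-style (and 1 more) — no
F: has honey, so not paleo; has honey, so not Whole30-style — reject
G: has coconut cream, so not coconut-free — no
H: works as a thickener, no coconut, no sesame — valid
I: all constraints satisfied — valid
J: all constraints satisfied — valid

H, I, J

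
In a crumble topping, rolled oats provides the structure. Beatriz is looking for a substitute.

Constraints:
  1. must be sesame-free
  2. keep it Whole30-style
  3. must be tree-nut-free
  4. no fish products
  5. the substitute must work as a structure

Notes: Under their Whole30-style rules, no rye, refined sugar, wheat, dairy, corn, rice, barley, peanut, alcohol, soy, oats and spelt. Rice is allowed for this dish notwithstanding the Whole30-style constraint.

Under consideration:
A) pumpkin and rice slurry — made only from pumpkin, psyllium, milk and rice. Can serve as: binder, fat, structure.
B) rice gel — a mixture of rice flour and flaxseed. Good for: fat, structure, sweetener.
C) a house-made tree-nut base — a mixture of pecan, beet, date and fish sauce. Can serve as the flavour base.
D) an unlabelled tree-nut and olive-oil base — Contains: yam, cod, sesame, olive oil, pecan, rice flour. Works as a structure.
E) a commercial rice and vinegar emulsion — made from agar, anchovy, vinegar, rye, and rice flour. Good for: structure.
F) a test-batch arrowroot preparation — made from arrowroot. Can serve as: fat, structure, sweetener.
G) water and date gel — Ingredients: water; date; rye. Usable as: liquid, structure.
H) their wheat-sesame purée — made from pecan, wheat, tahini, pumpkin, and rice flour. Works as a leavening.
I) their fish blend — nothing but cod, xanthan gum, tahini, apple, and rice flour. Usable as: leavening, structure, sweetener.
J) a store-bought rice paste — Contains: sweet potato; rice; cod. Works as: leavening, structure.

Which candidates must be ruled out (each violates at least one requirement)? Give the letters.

A, C, D, E, G, H, I, J

A: has milk, so not Whole30-style — no
B: rice is permitted under the Whole30-style carve-out; nothing else excluded — keep
C: not usable as a structure; has pecan, so not tree-nut-free (and 1 more) — out
D: has pecan, so not tree-nut-free; has sesame, so not sesame-free (and 1 more) — no
E: has rye, so not Whole30-style; has anchovy, so not fish-free — out
F: only arrowroot; none excluded — keep
G: has rye, so not Whole30-style — no
H: not usable as a structure; has wheat, so not Whole30-style (and 2 more) — reject
I: has tahini, so not sesame-free; has cod, so not fish-free — out
J: has cod, so not fish-free — out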